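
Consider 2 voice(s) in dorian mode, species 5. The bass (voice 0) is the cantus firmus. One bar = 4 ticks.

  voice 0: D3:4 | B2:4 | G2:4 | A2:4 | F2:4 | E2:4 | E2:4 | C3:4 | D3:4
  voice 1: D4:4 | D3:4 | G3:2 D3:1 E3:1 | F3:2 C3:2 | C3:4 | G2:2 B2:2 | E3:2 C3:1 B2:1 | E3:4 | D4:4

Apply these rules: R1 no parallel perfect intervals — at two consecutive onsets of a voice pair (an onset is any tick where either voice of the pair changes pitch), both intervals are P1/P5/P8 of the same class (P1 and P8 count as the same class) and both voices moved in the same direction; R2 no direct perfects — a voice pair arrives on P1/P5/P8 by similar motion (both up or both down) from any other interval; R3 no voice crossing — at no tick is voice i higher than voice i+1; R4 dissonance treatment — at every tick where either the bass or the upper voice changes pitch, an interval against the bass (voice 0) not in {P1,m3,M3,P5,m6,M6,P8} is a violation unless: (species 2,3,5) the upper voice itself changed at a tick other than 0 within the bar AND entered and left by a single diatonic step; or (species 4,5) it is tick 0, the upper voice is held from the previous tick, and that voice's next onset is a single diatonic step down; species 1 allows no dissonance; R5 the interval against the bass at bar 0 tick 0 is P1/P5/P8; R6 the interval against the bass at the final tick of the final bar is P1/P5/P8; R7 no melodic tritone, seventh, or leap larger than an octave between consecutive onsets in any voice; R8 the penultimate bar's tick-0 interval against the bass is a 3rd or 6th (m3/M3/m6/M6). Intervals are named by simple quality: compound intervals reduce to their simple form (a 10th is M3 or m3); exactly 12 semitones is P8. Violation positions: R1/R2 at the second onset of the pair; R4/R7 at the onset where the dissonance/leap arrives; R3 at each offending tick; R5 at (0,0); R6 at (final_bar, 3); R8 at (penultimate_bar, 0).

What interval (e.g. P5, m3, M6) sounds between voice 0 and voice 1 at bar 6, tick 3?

voice 0=E2 voice 1=B2 -> P5

P5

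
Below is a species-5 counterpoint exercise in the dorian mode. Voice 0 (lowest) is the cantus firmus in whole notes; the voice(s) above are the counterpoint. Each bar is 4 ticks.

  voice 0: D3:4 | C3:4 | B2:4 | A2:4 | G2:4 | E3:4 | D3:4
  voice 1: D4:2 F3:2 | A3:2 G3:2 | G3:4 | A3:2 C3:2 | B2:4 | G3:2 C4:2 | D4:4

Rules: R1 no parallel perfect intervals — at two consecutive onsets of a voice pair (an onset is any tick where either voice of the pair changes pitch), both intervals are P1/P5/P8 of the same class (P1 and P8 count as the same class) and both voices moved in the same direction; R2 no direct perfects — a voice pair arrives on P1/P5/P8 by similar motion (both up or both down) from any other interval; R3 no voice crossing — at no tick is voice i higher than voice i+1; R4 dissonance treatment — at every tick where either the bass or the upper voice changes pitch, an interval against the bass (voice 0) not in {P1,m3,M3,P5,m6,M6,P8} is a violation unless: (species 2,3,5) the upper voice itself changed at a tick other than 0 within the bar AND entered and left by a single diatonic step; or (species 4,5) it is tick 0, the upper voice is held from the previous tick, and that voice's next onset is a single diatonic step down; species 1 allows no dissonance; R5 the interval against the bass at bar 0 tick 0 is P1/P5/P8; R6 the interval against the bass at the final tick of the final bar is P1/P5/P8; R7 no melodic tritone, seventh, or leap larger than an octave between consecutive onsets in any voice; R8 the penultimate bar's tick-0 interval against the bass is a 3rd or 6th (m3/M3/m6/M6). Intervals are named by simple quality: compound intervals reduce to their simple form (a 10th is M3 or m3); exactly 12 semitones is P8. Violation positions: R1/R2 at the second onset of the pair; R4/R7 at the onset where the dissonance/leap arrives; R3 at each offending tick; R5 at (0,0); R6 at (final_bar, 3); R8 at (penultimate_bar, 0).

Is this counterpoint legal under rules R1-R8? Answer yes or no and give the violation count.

bar 0: v0=D3 v1=D4 (P8)
bar 1: v0=C3 v1=A3 (M6)
bar 2: v0=B2 v1=G3 (m6)
bar 3: v0=A2 v1=A3 (P8)
bar 4: v0=G2 v1=B2 (M3)
bar 5: v0=E3 v1=G3 (m3)
bar 6: v0=D3 v1=D4 (P8)

Yes (0 violations)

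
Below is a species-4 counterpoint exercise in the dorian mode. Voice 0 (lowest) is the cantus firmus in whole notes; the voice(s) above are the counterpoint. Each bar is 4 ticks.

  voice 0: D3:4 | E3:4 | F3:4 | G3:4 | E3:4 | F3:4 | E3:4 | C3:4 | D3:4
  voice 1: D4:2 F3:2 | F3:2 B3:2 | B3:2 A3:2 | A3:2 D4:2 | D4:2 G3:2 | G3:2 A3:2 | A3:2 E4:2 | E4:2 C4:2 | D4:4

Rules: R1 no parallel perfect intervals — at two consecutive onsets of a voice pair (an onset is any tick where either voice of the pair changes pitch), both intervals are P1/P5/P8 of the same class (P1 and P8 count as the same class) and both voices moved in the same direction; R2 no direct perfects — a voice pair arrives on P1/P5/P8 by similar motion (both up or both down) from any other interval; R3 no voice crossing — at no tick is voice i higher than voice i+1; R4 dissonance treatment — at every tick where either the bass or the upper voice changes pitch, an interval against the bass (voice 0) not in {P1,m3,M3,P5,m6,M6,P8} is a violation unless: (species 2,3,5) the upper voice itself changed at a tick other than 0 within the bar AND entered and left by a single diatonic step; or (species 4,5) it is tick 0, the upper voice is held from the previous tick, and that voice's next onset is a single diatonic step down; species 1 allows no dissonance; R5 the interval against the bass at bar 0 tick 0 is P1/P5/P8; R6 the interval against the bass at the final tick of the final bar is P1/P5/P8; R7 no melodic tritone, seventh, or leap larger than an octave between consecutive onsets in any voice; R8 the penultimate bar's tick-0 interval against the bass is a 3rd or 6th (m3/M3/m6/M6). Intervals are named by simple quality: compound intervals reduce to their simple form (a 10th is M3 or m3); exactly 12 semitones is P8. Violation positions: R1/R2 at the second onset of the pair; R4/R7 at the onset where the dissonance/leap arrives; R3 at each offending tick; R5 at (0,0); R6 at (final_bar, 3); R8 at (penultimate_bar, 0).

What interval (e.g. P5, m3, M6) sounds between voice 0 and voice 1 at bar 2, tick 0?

TT

voice 0=F3 voice 1=B3 -> TT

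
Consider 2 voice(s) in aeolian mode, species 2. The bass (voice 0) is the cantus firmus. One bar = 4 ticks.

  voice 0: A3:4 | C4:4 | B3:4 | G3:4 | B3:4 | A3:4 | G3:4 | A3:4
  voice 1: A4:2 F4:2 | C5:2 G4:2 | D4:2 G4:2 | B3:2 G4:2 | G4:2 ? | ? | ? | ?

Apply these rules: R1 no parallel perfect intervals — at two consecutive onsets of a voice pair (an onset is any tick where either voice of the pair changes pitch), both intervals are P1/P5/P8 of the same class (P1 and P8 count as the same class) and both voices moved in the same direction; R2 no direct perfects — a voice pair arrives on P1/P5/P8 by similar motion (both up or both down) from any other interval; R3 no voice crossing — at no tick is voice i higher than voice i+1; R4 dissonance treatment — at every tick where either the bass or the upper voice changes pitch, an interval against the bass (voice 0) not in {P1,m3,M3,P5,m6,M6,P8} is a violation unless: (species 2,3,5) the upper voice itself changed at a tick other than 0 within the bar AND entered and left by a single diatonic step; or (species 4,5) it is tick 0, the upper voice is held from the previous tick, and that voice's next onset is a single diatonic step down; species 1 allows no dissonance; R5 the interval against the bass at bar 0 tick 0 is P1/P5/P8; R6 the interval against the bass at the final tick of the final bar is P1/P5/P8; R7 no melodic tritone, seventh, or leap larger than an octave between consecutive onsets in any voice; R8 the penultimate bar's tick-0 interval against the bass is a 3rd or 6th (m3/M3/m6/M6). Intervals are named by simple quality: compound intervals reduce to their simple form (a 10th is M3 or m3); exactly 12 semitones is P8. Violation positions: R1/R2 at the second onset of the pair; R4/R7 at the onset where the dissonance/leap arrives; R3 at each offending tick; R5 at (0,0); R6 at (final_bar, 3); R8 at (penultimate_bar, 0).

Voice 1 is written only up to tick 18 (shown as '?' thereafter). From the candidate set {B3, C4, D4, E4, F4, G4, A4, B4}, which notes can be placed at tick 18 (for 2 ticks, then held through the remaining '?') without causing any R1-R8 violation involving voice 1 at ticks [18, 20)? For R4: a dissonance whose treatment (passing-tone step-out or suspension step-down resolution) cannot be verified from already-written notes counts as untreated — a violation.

{B3, B4, D4, G4}

B3: legal
C4: violates R4
D4: legal
E4: violates R4
F4: violates R4
G4: legal
A4: violates R4
B4: legal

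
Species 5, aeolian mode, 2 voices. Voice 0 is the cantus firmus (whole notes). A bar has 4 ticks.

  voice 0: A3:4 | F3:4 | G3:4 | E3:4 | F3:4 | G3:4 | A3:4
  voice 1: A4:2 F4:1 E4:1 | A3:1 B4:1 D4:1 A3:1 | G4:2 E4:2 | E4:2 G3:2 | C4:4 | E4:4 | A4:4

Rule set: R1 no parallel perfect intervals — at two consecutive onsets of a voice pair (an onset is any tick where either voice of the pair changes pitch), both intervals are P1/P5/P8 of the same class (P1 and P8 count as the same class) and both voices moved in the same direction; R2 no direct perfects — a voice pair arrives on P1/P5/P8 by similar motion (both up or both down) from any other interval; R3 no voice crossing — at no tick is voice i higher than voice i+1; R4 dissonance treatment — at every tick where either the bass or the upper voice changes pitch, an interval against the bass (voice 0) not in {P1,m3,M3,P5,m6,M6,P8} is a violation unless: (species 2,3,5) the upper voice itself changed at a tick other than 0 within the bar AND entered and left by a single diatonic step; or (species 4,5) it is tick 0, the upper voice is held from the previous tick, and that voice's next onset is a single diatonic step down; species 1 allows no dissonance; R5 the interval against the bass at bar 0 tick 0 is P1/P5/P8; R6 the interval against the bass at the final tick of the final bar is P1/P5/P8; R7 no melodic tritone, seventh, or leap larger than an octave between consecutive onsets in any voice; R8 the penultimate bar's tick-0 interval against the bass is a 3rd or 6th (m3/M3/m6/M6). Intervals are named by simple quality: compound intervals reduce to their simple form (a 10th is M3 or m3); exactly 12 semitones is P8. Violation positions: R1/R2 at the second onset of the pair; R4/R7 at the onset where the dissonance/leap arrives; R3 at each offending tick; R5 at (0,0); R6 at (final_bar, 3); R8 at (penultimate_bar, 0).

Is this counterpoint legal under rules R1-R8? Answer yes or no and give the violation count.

bar 0: v0=A3 v1=A4 (P8)
bar 1: v0=F3 v1=A3 (M3)
bar 2: v0=G3 v1=G4 (P8)
bar 3: v0=E3 v1=E4 (P8)
bar 4: v0=F3 v1=C4 (P5)
bar 5: v0=G3 v1=E4 (M6)
bar 6: v0=A3 v1=A4 (P8)
  R4 @ bar1.1: F3/B4 TT untreated
  R7 @ bar1.1: A3->B4 leap 14st
  R2 @ bar2.0: F3/A3 M3 -> G3/G4 P8 similar
  R7 @ bar2.0: A3->G4 leap 10st
  R2 @ bar4.0: E3/G3 m3 -> F3/C4 P5 similar
  R2 @ bar6.0: G3/E4 M6 -> A3/A4 P8 similar

No (6 violations)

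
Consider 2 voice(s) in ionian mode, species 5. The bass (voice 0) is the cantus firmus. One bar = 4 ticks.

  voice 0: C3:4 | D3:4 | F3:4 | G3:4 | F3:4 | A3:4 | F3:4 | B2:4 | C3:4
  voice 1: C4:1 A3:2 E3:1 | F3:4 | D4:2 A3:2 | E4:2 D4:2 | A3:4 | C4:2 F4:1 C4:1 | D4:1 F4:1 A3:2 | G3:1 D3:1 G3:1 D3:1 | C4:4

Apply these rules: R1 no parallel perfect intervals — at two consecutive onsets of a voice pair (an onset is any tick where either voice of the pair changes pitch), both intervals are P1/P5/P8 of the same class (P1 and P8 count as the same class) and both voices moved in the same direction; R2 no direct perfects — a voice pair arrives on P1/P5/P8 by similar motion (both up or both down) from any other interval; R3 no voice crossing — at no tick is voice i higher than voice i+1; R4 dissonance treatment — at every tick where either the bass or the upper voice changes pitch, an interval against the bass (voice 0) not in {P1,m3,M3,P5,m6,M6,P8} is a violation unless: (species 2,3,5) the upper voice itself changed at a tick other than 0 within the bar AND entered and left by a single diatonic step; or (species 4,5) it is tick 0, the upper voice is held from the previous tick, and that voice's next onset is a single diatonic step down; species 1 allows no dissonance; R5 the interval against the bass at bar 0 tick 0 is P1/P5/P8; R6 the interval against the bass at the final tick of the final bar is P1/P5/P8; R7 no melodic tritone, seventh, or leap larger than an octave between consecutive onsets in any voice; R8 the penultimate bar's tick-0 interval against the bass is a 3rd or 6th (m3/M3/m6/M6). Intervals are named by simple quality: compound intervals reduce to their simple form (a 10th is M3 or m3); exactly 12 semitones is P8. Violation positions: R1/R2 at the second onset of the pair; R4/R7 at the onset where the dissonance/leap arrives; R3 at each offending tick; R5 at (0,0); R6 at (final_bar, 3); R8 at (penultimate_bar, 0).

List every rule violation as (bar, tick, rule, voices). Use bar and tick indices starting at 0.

bar 0: v0=C3 v1=C4 downbeat P8
bar 1: v0=D3 v1=F3 downbeat m3
bar 2: v0=F3 v1=D4 downbeat M6
bar 3: v0=G3 v1=E4 downbeat M6
bar 4: v0=F3 v1=A3 downbeat M3
bar 5: v0=A3 v1=C4 downbeat m3
bar 6: v0=F3 v1=D4 downbeat M6
bar 7: v0=B2 v1=G3 downbeat m6
bar 8: v0=C3 v1=C4 downbeat P8
  -> R7 @ bar 7 tick 0 v(0,): F3->B2 leap 6st
  -> R2 @ bar 8 tick 0 v(0, 1): B2/D3 m3 -> C3/C4 P8 similar
  -> R7 @ bar 8 tick 0 v(1,): D3->C4 leap 10st

(7, 0, R7, (0,))
(8, 0, R2, (0, 1))
(8, 0, R7, (1,))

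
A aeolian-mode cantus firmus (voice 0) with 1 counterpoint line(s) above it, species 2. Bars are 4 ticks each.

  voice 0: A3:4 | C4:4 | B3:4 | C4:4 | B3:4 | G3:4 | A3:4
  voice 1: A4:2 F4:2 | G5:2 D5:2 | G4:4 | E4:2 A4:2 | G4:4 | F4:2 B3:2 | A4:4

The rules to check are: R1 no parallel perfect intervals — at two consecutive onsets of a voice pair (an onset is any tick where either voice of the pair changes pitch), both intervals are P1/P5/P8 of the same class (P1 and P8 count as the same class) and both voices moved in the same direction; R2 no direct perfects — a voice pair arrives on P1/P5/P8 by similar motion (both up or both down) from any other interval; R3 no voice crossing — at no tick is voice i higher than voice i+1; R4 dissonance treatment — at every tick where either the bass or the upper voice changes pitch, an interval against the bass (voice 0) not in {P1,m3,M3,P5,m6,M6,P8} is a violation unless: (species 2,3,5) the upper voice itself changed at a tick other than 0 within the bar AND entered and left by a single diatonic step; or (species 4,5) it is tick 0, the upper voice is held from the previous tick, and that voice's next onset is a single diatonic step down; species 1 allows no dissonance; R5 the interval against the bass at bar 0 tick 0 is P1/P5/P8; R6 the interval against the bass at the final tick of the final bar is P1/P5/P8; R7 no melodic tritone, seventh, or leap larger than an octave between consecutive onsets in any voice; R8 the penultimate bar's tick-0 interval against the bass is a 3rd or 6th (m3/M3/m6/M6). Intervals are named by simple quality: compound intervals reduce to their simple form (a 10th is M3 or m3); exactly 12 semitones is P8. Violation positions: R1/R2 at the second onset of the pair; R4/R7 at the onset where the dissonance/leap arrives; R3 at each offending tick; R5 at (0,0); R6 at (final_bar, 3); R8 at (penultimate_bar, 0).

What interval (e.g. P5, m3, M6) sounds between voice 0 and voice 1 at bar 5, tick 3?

voice 0=G3 voice 1=B3 -> M3

M3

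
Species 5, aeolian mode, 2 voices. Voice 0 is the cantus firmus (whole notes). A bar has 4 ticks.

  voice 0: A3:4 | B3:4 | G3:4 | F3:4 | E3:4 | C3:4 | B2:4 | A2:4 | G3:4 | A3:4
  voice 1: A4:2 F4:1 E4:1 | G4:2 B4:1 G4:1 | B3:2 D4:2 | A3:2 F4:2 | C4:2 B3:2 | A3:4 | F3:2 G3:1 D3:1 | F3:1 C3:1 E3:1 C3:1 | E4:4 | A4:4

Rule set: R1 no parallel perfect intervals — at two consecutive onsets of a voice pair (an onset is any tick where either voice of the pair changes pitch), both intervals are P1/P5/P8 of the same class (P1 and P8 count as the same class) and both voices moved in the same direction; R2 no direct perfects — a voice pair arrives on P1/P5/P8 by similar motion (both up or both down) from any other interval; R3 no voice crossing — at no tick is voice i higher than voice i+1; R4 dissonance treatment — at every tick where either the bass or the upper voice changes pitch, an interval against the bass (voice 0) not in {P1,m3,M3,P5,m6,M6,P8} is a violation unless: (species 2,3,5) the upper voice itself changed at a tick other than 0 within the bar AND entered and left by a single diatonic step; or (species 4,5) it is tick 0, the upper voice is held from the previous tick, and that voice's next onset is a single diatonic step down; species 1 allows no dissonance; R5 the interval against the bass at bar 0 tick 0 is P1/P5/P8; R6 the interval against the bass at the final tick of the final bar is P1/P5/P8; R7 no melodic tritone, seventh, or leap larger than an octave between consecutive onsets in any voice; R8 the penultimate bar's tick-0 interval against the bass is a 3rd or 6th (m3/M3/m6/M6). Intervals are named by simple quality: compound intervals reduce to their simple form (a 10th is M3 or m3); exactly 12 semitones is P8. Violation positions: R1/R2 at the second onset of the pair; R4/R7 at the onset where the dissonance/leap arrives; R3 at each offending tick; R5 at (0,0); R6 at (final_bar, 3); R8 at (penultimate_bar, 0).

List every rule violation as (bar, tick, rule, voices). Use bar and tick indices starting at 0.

bar 0: v0=A3 v1=A4 downbeat P8
bar 1: v0=B3 v1=G4 downbeat m6
bar 2: v0=G3 v1=B3 downbeat M3
bar 3: v0=F3 v1=A3 downbeat M3
bar 4: v0=E3 v1=C4 downbeat m6
bar 5: v0=C3 v1=A3 downbeat M6
bar 6: v0=B2 v1=F3 downbeat TT
bar 7: v0=A2 v1=F3 downbeat m6
bar 8: v0=G3 v1=E4 downbeat M6
bar 9: v0=A3 v1=A4 downbeat P8
  -> R4 @ bar 6 tick 0 v(0, 1): B2/F3 TT untreated
  -> R7 @ bar 8 tick 0 v(0,): A2->G3 leap 10st
  -> R7 @ bar 8 tick 0 v(1,): C3->E4 leap 16st
  -> R2 @ bar 9 tick 0 v(0, 1): G3/E4 M6 -> A3/A4 P8 similar

(6, 0, R4, (0, 1))
(8, 0, R7, (0,))
(8, 0, R7, (1,))
(9, 0, R2, (0, 1))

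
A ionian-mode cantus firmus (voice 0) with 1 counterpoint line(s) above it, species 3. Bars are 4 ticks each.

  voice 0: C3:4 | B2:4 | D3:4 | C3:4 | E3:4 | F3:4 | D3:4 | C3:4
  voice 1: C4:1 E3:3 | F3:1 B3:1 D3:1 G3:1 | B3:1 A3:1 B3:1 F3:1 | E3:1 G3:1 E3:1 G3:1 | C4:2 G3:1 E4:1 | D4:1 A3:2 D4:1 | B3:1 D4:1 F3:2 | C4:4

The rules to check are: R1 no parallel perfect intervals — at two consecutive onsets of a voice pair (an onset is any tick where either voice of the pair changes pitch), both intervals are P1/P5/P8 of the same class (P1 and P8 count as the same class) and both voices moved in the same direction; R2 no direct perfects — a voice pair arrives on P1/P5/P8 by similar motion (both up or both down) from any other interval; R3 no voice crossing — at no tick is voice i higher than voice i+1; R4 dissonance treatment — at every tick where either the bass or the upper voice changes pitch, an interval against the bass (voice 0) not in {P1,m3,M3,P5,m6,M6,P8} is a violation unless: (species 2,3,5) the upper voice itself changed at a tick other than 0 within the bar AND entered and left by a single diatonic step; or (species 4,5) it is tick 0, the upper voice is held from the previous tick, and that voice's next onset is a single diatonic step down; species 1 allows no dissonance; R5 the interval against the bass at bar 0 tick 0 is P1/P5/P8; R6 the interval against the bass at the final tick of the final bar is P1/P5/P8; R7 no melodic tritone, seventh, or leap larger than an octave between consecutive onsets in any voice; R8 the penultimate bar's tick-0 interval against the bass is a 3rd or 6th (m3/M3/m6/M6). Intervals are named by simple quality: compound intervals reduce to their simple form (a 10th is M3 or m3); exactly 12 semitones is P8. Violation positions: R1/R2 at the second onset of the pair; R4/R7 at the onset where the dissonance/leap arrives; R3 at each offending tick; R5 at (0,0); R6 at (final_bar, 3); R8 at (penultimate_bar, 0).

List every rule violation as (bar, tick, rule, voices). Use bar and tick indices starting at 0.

(1, 0, R4, (0, 1))
(1, 1, R7, (1,))
(2, 3, R7, (1,))

bar 0: v0=C3 v1=C4 downbeat P8
bar 1: v0=B2 v1=F3 downbeat TT
bar 2: v0=D3 v1=B3 downbeat M6
bar 3: v0=C3 v1=E3 downbeat M3
bar 4: v0=E3 v1=C4 downbeat m6
bar 5: v0=F3 v1=D4 downbeat M6
bar 6: v0=D3 v1=B3 downbeat M6
bar 7: v0=C3 v1=C4 downbeat P8
  -> R4 @ bar 1 tick 0 v(0, 1): B2/F3 TT untreated
  -> R7 @ bar 1 tick 1 v(1,): F3->B3 leap 6st
  -> R7 @ bar 2 tick 3 v(1,): B3->F3 leap 6st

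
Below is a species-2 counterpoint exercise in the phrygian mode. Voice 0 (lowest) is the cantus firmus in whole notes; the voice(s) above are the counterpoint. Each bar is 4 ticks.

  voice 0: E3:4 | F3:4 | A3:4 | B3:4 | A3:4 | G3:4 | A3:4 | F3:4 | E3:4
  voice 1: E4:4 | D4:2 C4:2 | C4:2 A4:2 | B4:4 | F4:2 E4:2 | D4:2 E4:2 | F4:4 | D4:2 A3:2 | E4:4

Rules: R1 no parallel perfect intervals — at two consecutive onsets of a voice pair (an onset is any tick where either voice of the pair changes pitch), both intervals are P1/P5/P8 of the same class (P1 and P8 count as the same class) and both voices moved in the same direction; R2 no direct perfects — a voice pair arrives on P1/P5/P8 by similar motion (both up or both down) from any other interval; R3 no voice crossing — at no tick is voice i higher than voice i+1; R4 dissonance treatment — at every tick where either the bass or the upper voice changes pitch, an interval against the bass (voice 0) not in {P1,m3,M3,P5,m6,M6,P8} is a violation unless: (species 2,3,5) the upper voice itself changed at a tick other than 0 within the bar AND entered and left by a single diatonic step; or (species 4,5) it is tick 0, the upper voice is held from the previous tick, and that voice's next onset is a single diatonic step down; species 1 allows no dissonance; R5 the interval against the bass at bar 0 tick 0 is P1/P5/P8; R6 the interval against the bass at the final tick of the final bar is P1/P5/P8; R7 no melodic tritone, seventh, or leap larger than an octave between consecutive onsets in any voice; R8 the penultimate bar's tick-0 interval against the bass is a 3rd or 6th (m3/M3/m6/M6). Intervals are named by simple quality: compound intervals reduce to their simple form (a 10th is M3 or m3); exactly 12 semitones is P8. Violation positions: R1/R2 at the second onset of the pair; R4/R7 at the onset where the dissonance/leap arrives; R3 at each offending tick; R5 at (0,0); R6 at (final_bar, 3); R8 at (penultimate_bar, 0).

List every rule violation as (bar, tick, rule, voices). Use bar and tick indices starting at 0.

(3, 0, R1, (0, 1))
(4, 0, R7, (1,))
(5, 0, R1, (0, 1))

bar 0: v0=E3 v1=E4 downbeat P8
bar 1: v0=F3 v1=D4 downbeat M6
bar 2: v0=A3 v1=C4 downbeat m3
bar 3: v0=B3 v1=B4 downbeat P8
bar 4: v0=A3 v1=F4 downbeat m6
bar 5: v0=G3 v1=D4 downbeat P5
bar 6: v0=A3 v1=F4 downbeat m6
bar 7: v0=F3 v1=D4 downbeat M6
bar 8: v0=E3 v1=E4 downbeat P8
  -> R1 @ bar 3 tick 0 v(0, 1): A3/A4 P8 -> B3/B4 P8 similar
  -> R7 @ bar 4 tick 0 v(1,): B4->F4 leap 6st
  -> R1 @ bar 5 tick 0 v(0, 1): A3/E4 P5 -> G3/D4 P5 similar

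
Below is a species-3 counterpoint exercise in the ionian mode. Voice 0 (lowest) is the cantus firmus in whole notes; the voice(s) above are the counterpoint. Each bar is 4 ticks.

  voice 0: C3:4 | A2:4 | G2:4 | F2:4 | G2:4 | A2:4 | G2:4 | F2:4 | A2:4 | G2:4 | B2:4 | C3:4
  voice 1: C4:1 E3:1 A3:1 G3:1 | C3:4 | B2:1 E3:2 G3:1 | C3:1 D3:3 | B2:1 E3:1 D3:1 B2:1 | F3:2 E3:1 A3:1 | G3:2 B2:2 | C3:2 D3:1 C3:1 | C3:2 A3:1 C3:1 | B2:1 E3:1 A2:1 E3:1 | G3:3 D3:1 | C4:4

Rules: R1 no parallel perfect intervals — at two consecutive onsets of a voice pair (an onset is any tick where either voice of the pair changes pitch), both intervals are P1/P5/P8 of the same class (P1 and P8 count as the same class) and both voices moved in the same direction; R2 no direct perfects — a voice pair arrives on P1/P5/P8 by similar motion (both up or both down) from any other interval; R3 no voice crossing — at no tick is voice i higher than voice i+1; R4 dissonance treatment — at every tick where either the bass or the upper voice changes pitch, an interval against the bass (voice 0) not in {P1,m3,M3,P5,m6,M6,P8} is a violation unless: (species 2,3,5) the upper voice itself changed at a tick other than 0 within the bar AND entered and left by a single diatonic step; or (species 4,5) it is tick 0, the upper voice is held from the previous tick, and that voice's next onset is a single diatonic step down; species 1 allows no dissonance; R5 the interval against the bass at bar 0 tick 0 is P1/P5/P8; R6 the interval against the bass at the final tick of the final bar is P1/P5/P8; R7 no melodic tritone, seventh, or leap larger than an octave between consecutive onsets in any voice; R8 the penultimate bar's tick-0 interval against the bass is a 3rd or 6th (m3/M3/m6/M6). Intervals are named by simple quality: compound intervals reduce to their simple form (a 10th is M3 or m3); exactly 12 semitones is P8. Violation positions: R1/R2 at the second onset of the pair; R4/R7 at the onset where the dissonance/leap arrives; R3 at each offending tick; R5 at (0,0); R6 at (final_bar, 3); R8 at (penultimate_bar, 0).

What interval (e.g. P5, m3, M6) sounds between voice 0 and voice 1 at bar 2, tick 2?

M6

voice 0=G2 voice 1=E3 -> M6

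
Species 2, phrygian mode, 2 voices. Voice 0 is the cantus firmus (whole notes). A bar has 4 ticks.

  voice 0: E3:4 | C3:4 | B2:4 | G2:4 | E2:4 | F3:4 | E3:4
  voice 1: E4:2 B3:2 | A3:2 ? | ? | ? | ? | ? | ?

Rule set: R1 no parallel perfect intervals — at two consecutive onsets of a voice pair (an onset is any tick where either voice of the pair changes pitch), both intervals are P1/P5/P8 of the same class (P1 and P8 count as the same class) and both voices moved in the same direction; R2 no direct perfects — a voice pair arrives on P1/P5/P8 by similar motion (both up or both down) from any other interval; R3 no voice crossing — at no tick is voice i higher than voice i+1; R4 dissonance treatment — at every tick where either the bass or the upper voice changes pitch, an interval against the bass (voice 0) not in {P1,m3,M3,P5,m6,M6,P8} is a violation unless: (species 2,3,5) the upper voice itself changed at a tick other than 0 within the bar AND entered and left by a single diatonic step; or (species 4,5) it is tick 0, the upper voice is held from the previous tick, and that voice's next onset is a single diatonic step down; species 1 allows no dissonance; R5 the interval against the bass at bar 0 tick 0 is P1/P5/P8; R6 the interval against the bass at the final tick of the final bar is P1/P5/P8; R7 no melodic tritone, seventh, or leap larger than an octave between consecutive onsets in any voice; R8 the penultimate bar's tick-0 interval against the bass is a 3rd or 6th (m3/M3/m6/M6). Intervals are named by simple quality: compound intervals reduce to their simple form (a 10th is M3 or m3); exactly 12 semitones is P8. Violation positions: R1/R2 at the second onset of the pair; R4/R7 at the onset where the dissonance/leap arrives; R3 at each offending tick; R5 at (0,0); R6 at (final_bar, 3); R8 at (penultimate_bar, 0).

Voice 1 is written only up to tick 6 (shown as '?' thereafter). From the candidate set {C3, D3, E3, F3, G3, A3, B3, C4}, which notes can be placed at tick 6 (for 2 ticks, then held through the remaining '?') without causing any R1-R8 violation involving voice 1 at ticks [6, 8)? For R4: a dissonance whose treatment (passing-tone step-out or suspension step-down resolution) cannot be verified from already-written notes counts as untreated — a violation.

{A3, C3, C4, E3, G3}

C3: legal
D3: violates R4
E3: legal
F3: violates R4
G3: legal
A3: legal
B3: violates R4
C4: legal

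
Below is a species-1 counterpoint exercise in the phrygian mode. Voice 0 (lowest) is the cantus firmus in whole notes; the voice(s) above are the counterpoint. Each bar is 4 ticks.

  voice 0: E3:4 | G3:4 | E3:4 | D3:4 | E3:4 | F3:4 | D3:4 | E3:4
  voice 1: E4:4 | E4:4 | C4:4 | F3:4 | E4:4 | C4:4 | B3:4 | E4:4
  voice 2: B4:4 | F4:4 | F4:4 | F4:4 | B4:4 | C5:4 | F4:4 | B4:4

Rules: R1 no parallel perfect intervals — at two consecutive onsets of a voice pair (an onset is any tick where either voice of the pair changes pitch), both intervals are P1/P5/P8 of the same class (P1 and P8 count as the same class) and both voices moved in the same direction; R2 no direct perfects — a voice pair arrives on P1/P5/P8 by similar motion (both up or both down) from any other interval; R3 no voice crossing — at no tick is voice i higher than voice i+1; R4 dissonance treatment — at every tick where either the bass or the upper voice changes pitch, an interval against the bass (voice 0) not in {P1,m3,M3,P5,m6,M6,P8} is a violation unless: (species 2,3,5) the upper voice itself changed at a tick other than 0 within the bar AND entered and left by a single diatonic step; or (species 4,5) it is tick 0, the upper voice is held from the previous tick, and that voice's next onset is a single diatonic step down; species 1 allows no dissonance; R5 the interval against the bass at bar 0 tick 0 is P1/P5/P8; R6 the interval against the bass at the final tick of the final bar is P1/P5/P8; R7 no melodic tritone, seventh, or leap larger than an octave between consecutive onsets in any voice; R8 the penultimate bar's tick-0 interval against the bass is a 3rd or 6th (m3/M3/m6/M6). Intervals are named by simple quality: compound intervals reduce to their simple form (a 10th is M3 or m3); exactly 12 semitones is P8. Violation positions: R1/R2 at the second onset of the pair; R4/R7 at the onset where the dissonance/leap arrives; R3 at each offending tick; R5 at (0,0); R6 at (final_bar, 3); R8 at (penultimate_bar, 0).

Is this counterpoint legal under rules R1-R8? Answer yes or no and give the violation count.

bar 0: v0=E3 v1=E4 v2=B4 (P5)
bar 1: v0=G3 v1=E4 v2=F4 (m7)
bar 2: v0=E3 v1=C4 v2=F4 (m2)
bar 3: v0=D3 v1=F3 v2=F4 (m3)
bar 4: v0=E3 v1=E4 v2=B4 (P5)
bar 5: v0=F3 v1=C4 v2=C5 (P5)
bar 6: v0=D3 v1=B3 v2=F4 (m3)
bar 7: v0=E3 v1=E4 v2=B4 (P5)
  R4 @ bar1.0: G3/F4 m7 untreated
  R7 @ bar1.0: B4->F4 leap 6st
  R4 @ bar2.0: E3/F4 m2 untreated
  R2 @ bar4.0: D3/F3 m3 -> E3/E4 P8 similar
  R2 @ bar4.0: D3/F4 m3 -> E3/B4 P5 similar
  R2 @ bar4.0: F3/F4 P8 -> E4/B4 P5 similar
  R7 @ bar4.0: F3->E4 leap 11st
  R7 @ bar4.0: F4->B4 leap 6st
  R1 @ bar5.0: E3/B4 P5 -> F3/C5 P5 similar
  R2 @ bar7.0: D3/B3 M6 -> E3/E4 P8 similar
  R2 @ bar7.0: D3/F4 m3 -> E3/B4 P5 similar
  R2 @ bar7.0: B3/F4 TT -> E4/B4 P5 similar
  R7 @ bar7.0: F4->B4 leap 6st

No (13 violations)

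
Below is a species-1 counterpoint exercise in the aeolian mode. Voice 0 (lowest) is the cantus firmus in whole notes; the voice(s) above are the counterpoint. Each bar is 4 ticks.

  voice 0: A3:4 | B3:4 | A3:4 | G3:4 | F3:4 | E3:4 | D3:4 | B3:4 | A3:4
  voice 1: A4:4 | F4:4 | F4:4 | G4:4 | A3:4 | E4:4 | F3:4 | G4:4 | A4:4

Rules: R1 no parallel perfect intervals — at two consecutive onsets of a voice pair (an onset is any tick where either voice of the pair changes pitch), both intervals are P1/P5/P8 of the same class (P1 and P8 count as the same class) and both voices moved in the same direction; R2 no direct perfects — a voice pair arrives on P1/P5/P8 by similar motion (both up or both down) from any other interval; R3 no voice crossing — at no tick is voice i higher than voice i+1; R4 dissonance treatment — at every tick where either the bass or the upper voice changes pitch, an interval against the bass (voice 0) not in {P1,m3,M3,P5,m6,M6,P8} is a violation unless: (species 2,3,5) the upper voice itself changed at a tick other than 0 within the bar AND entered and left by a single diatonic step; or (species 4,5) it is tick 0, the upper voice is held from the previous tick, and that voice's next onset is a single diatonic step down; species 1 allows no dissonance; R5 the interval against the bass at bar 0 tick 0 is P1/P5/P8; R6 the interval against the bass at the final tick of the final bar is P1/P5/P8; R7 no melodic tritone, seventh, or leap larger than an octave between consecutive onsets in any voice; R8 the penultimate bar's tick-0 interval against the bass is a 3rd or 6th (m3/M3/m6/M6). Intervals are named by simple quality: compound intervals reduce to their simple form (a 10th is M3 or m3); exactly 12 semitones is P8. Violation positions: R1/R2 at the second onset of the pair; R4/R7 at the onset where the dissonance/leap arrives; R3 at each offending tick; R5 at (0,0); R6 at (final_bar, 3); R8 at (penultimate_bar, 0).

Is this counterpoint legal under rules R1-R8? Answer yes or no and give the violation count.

No (4 violations)

bar 0: v0=A3 v1=A4 (P8)
bar 1: v0=B3 v1=F4 (TT)
bar 2: v0=A3 v1=F4 (m6)
bar 3: v0=G3 v1=G4 (P8)
bar 4: v0=F3 v1=A3 (M3)
bar 5: v0=E3 v1=E4 (P8)
bar 6: v0=D3 v1=F3 (m3)
bar 7: v0=B3 v1=G4 (m6)
bar 8: v0=A3 v1=A4 (P8)
  R4 @ bar1.0: B3/F4 TT untreated
  R7 @ bar4.0: G4->A3 leap 10st
  R7 @ bar6.0: E4->F3 leap 11st
  R7 @ bar7.0: F3->G4 leap 14st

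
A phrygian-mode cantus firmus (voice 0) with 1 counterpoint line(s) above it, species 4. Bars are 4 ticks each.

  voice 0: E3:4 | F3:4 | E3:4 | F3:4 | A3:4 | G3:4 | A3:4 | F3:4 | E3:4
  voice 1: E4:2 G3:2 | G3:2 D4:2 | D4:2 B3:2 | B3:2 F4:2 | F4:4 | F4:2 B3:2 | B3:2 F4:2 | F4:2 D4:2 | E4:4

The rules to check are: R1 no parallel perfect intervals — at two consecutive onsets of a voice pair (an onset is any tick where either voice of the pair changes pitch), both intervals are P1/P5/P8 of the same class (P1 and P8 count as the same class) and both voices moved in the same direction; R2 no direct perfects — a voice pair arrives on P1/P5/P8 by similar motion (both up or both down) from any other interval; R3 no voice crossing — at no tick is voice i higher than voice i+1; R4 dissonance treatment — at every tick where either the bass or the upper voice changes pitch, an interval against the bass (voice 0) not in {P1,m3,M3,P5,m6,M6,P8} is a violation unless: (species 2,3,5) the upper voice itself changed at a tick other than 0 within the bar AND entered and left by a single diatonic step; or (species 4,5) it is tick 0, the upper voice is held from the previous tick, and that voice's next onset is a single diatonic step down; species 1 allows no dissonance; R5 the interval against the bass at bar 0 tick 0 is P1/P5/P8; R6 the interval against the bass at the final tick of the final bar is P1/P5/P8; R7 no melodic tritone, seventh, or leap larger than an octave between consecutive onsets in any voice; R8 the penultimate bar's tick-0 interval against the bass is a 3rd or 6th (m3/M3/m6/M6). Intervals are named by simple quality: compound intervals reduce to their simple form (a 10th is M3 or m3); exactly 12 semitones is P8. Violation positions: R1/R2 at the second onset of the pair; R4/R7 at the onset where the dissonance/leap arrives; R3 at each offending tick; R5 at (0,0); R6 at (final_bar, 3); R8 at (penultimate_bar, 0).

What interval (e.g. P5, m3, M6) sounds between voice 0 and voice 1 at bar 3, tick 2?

voice 0=F3 voice 1=F4 -> P8

P8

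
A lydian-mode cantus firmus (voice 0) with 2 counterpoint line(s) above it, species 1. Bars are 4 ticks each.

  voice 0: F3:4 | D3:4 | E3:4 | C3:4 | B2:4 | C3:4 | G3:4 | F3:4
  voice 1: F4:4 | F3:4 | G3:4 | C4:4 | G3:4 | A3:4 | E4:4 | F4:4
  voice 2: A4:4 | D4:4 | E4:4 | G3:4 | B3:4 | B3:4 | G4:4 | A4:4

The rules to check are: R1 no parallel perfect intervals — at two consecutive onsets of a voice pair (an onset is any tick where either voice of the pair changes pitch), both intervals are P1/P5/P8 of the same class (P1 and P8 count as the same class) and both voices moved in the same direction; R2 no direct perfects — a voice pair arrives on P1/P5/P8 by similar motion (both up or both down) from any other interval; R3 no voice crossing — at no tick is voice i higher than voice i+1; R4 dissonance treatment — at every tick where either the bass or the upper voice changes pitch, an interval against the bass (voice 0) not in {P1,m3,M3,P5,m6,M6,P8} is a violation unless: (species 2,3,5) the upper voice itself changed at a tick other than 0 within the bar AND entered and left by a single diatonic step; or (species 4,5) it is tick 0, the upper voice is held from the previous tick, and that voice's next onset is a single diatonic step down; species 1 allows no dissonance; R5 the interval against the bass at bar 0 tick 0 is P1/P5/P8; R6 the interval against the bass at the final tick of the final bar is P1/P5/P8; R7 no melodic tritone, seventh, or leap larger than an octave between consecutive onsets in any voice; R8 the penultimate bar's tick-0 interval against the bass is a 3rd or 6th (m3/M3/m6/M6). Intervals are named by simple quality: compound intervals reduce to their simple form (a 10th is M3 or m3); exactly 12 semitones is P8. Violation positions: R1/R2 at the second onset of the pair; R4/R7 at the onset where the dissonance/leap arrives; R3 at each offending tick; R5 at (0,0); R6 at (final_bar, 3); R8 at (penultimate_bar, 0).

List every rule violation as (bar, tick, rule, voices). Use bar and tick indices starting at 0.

bar 0: v0=F3 v1=F4 v2=A4 downbeat M3
bar 1: v0=D3 v1=F3 v2=D4 downbeat P8
bar 2: v0=E3 v1=G3 v2=E4 downbeat P8
bar 3: v0=C3 v1=C4 v2=G3 downbeat P5
bar 4: v0=B2 v1=G3 v2=B3 downbeat P8
bar 5: v0=C3 v1=A3 v2=B3 downbeat M7
bar 6: v0=G3 v1=E4 v2=G4 downbeat P8
bar 7: v0=F3 v1=F4 v2=A4 downbeat M3
  -> R5 @ bar 0 tick 0 v(0, 2): opens on M3
  -> R2 @ bar 1 tick 0 v(0, 2): F3/A4 M3 -> D3/D4 P8 similar
  -> R1 @ bar 2 tick 0 v(0, 2): D3/D4 P8 -> E3/E4 P8 similar
  -> R2 @ bar 3 tick 0 v(0, 2): E3/E4 P8 -> C3/G3 P5 similar
  -> R3 @ bar 3 tick 0 v(1, 2): C4 above G3
  -> R3 @ bar 3 tick 1 v(1, 2): C4 above G3
  -> R3 @ bar 3 tick 2 v(1, 2): C4 above G3
  -> R3 @ bar 3 tick 3 v(1, 2): C4 above G3
  -> R4 @ bar 5 tick 0 v(0, 2): C3/B3 M7 untreated
  -> R2 @ bar 6 tick 0 v(0, 2): C3/B3 M7 -> G3/G4 P8 similar
  -> R8 @ bar 6 tick 0 v(0, 2): penult P8 not 3rd/6th
  -> R6 @ bar 7 tick 3 v(0, 2): closes on M3

(0, 0, R5, (0, 2))
(1, 0, R2, (0, 2))
(2, 0, R1, (0, 2))
(3, 0, R2, (0, 2))
(3, 0, R3, (1, 2))
(3, 1, R3, (1, 2))
(3, 2, R3, (1, 2))
(3, 3, R3, (1, 2))
(5, 0, R4, (0, 2))
(6, 0, R2, (0, 2))
(6, 0, R8, (0, 2))
(7, 3, R6, (0, 2))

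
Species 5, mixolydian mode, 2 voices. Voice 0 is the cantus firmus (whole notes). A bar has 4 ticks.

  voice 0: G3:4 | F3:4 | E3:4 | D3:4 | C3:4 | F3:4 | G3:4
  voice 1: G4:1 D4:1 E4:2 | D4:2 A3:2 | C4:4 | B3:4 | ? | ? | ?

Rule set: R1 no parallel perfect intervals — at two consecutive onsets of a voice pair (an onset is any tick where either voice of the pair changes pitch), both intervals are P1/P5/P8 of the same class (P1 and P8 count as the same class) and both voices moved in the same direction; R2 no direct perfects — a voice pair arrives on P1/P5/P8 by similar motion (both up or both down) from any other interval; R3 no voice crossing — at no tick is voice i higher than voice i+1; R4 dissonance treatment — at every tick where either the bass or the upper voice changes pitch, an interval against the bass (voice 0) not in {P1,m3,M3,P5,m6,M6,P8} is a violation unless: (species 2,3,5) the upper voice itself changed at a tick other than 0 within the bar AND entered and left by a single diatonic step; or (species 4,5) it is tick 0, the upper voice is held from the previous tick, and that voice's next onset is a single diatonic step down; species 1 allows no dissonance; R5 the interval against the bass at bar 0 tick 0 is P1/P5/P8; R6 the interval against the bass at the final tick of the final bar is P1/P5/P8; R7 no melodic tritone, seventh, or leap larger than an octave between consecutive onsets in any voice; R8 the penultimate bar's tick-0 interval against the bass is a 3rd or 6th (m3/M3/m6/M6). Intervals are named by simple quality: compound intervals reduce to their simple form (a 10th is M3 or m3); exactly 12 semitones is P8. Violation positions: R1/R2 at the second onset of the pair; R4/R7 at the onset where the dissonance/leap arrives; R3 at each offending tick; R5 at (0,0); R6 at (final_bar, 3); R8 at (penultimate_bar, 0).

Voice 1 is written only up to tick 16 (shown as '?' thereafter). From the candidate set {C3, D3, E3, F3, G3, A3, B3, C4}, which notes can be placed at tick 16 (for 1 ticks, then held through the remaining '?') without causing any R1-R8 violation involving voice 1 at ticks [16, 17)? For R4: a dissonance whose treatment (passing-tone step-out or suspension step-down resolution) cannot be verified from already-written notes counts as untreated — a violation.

{A3, C4, E3}

C3: violates R2,R7
D3: violates R4
E3: legal
F3: violates R4,R7
G3: violates R2
A3: legal
B3: violates R4
C4: legal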